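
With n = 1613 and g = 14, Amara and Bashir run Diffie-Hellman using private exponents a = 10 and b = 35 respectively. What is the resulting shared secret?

869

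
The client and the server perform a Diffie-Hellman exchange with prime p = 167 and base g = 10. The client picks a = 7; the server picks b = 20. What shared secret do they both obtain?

75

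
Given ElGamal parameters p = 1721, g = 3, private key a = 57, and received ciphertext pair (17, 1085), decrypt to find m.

Shared mask s = c₁^a mod p = 17^57 mod 1721.
17^1 ≡ 17 (mod 1721)
17^2 = (17^1)^2 ≡ 17^2 = 289 ≡ 289 (mod 1721)
17^4 = (17^2)^2 ≡ 289^2 = 83521 ≡ 913 (mod 1721)
17^8 = (17^4)^2 ≡ 913^2 = 833569 ≡ 605 (mod 1721)
17^16 = (17^8)^2 ≡ 605^2 = 366025 ≡ 1173 (mod 1721)
17^32 = (17^16)^2 ≡ 1173^2 = 1375929 ≡ 850 (mod 1721)
17^57 = 17^32 · 17^16 · 17^8 · 17^1 ≡ 850 · 1173 · 605 · 17 ≡ 1584 (mod 1721).
So s = 1584; s⁻¹ ≡ 1520 (mod 1721).
m = c₂ · s⁻¹ mod 1721 = 1085 · 1520 mod 1721 = 482.

482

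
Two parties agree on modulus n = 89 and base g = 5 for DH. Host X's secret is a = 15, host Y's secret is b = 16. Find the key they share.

32

Host X sends A = g^a mod n = 5^15 mod 89.
5^1 ≡ 5 (mod 89)
5^2 = (5^1)^2 ≡ 5^2 = 25 ≡ 25 (mod 89)
5^4 = (5^2)^2 ≡ 25^2 = 625 ≡ 2 (mod 89)
5^8 = (5^4)^2 ≡ 2^2 = 4 ≡ 4 (mod 89)
5^15 = 5^8 · 5^4 · 5^2 · 5^1 ≡ 4 · 2 · 25 · 5 ≡ 21 (mod 89).
So A = 21. Host Y then computes K = A^b mod n = 21^16 mod 89.
21^1 ≡ 21 (mod 89)
21^2 = (21^1)^2 ≡ 21^2 = 441 ≡ 85 (mod 89)
21^4 = (21^2)^2 ≡ 85^2 = 7225 ≡ 16 (mod 89)
21^8 = (21^4)^2 ≡ 16^2 = 256 ≡ 78 (mod 89)
21^16 = (21^8)^2 ≡ 78^2 = 6084 ≡ 32 (mod 89)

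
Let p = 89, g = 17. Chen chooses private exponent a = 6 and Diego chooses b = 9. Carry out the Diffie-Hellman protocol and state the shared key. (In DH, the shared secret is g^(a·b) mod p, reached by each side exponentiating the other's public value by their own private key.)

87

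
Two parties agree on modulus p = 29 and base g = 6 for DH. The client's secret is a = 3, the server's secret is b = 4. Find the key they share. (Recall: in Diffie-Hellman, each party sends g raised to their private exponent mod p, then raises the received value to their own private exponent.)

25

The server sends B = g^b mod p = 6^4 mod 29.
6^1 ≡ 6 (mod 29)
6^2 = (6^1)^2 ≡ 6^2 = 36 ≡ 7 (mod 29)
6^4 = (6^2)^2 ≡ 7^2 = 49 ≡ 20 (mod 29)
So B = 20. The client then computes K = B^a mod p = 20^3 mod 29.
20^1 ≡ 20 (mod 29)
20^2 = (20^1)^2 ≡ 20^2 = 400 ≡ 23 (mod 29)
20^3 = 20^2 · 20^1 ≡ 23 · 20 ≡ 25 (mod 29).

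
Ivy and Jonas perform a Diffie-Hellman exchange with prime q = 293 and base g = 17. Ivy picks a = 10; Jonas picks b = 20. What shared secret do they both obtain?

268

Jonas sends B = g^b mod q = 17^20 mod 293.
17^1 ≡ 17 (mod 293)
17^2 = (17^1)^2 ≡ 17^2 = 289 ≡ 289 (mod 293)
17^4 = (17^2)^2 ≡ 289^2 = 83521 ≡ 16 (mod 293)
17^8 = (17^4)^2 ≡ 16^2 = 256 ≡ 256 (mod 293)
17^16 = (17^8)^2 ≡ 256^2 = 65536 ≡ 197 (mod 293)
17^20 = 17^16 · 17^4 ≡ 197 · 16 ≡ 222 (mod 293).
So B = 222. Ivy then computes K = B^a mod q = 222^10 mod 293.
222^1 ≡ 222 (mod 293)
222^2 = (222^1)^2 ≡ 222^2 = 49284 ≡ 60 (mod 293)
222^4 = (222^2)^2 ≡ 60^2 = 3600 ≡ 84 (mod 293)
222^8 = (222^4)^2 ≡ 84^2 = 7056 ≡ 24 (mod 293)
222^10 = 222^8 · 222^2 ≡ 24 · 60 ≡ 268 (mod 293).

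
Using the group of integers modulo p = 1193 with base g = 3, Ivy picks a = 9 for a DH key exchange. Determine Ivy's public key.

595

Public value = 3^9 (mod 1193).
3^1 ≡ 3 (mod 1193)
3^2 = (3^1)^2 ≡ 3^2 = 9 ≡ 9 (mod 1193)
3^4 = (3^2)^2 ≡ 9^2 = 81 ≡ 81 (mod 1193)
3^8 = (3^4)^2 ≡ 81^2 = 6561 ≡ 596 (mod 1193)
3^9 = 3^8 · 3^1 ≡ 596 · 3 ≡ 595 (mod 1193).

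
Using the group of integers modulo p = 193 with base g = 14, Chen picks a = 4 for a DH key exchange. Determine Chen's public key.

9

Public value = 14^4 mod 193.
14^1 ≡ 14 (mod 193)
14^2 = (14^1)^2 ≡ 14^2 = 196 ≡ 3 (mod 193)
14^4 = (14^2)^2 ≡ 3^2 = 9 ≡ 9 (mod 193)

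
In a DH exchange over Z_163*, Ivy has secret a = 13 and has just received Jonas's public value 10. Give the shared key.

87

Shared key K = 10^13 mod 163.
10^1 ≡ 10 (mod 163)
10^2 = (10^1)^2 ≡ 10^2 = 100 ≡ 100 (mod 163)
10^4 = (10^2)^2 ≡ 100^2 = 10000 ≡ 57 (mod 163)
10^8 = (10^4)^2 ≡ 57^2 = 3249 ≡ 152 (mod 163)
10^13 = 10^8 · 10^4 · 10^1 ≡ 152 · 57 · 10 ≡ 87 (mod 163).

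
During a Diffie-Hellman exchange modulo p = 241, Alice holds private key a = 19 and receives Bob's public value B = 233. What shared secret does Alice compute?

211

Shared key K = 233^19 mod 241.
233^1 ≡ 233 (mod 241)
233^2 = (233^1)^2 ≡ 233^2 = 54289 ≡ 64 (mod 241)
233^4 = (233^2)^2 ≡ 64^2 = 4096 ≡ 240 (mod 241)
233^8 = (233^4)^2 ≡ 240^2 = 57600 ≡ 1 (mod 241)
233^16 = (233^8)^2 ≡ 1^2 = 1 ≡ 1 (mod 241)
233^19 = 233^16 · 233^2 · 233^1 ≡ 1 · 64 · 233 ≡ 211 (mod 241).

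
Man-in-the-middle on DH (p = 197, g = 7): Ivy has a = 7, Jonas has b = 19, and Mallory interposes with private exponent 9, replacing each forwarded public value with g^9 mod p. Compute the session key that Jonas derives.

Jonas receives Mallory's public value M = 7^9 mod 197 instead of the honest one.
7^1 ≡ 7 (mod 197)
7^2 = (7^1)^2 ≡ 7^2 = 49 ≡ 49 (mod 197)
7^4 = (7^2)^2 ≡ 49^2 = 2401 ≡ 37 (mod 197)
7^8 = (7^4)^2 ≡ 37^2 = 1369 ≡ 187 (mod 197)
7^9 = 7^8 · 7^1 ≡ 187 · 7 ≡ 127 (mod 197).
So M = 127. Jonas computes K = M^19 mod 197.
127^1 ≡ 127 (mod 197)
127^2 = (127^1)^2 ≡ 127^2 = 16129 ≡ 172 (mod 197)
127^4 = (127^2)^2 ≡ 172^2 = 29584 ≡ 34 (mod 197)
127^8 = (127^4)^2 ≡ 34^2 = 1156 ≡ 171 (mod 197)
127^16 = (127^8)^2 ≡ 171^2 = 29241 ≡ 85 (mod 197)
127^19 = 127^16 · 127^2 · 127^1 ≡ 85 · 172 · 127 ≡ 15 (mod 197).

15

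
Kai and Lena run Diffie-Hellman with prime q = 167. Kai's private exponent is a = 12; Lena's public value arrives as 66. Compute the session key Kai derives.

7

Shared key K = 66^12 mod 167.
66^1 ≡ 66 (mod 167)
66^2 = (66^1)^2 ≡ 66^2 = 4356 ≡ 14 (mod 167)
66^4 = (66^2)^2 ≡ 14^2 = 196 ≡ 29 (mod 167)
66^8 = (66^4)^2 ≡ 29^2 = 841 ≡ 6 (mod 167)
66^12 = 66^8 · 66^4 ≡ 6 · 29 ≡ 7 (mod 167).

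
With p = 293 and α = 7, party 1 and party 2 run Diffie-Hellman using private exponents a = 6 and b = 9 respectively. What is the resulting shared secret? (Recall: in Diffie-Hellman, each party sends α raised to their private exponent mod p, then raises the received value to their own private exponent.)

152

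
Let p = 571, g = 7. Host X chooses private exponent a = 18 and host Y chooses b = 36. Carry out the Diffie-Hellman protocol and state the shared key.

120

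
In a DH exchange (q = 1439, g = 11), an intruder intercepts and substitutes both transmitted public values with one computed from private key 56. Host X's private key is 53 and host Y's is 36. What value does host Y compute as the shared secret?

30

Host Y receives an intruder's public value M = 11^56 mod 1439 instead of the honest one.
11^1 ≡ 11 (mod 1439)
11^2 = (11^1)^2 ≡ 11^2 = 121 ≡ 121 (mod 1439)
11^4 = (11^2)^2 ≡ 121^2 = 14641 ≡ 251 (mod 1439)
11^8 = (11^4)^2 ≡ 251^2 = 63001 ≡ 1124 (mod 1439)
11^16 = (11^8)^2 ≡ 1124^2 = 1263376 ≡ 1373 (mod 1439)
11^32 = (11^16)^2 ≡ 1373^2 = 1885129 ≡ 39 (mod 1439)
11^56 = 11^32 · 11^16 · 11^8 ≡ 39 · 1373 · 1124 ≡ 653 (mod 1439).
So M = 653. Host Y computes K = M^36 mod 1439.
653^1 ≡ 653 (mod 1439)
653^2 = (653^1)^2 ≡ 653^2 = 426409 ≡ 465 (mod 1439)
653^4 = (653^2)^2 ≡ 465^2 = 216225 ≡ 375 (mod 1439)
653^8 = (653^4)^2 ≡ 375^2 = 140625 ≡ 1042 (mod 1439)
653^16 = (653^8)^2 ≡ 1042^2 = 1085764 ≡ 758 (mod 1439)
653^32 = (653^16)^2 ≡ 758^2 = 574564 ≡ 403 (mod 1439)
653^36 = 653^32 · 653^4 ≡ 403 · 375 ≡ 30 (mod 1439).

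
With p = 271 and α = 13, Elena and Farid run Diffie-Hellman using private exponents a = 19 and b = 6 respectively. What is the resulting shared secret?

Farid sends B = α^b mod p = 13^6 mod 271.
13^1 ≡ 13 (mod 271)
13^2 = (13^1)^2 ≡ 13^2 = 169 ≡ 169 (mod 271)
13^4 = (13^2)^2 ≡ 169^2 = 28561 ≡ 106 (mod 271)
13^6 = 13^4 · 13^2 ≡ 106 · 169 ≡ 28 (mod 271).
So B = 28. Elena then computes K = B^a mod p = 28^19 mod 271.
28^1 ≡ 28 (mod 271)
28^2 = (28^1)^2 ≡ 28^2 = 784 ≡ 242 (mod 271)
28^4 = (28^2)^2 ≡ 242^2 = 58564 ≡ 28 (mod 271)
28^8 = (28^4)^2 ≡ 28^2 = 784 ≡ 242 (mod 271)
28^16 = (28^8)^2 ≡ 242^2 = 58564 ≡ 28 (mod 271)
28^19 = 28^16 · 28^2 · 28^1 ≡ 28 · 242 · 28 ≡ 28 (mod 271).

28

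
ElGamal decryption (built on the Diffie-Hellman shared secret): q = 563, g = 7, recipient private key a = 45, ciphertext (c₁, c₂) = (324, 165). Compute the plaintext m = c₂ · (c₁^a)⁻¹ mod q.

Shared mask s = c₁^a mod q = 324^45 mod 563.
324^1 ≡ 324 (mod 563)
324^2 = (324^1)^2 ≡ 324^2 = 104976 ≡ 258 (mod 563)
324^4 = (324^2)^2 ≡ 258^2 = 66564 ≡ 130 (mod 563)
324^8 = (324^4)^2 ≡ 130^2 = 16900 ≡ 10 (mod 563)
324^16 = (324^8)^2 ≡ 10^2 = 100 ≡ 100 (mod 563)
324^32 = (324^16)^2 ≡ 100^2 = 10000 ≡ 429 (mod 563)
324^45 = 324^32 · 324^8 · 324^4 · 324^1 ≡ 429 · 10 · 130 · 324 ≡ 513 (mod 563).
So s = 513; s⁻¹ ≡ 304 (mod 563).
m = c₂ · s⁻¹ mod 563 = 165 · 304 mod 563 = 53.

53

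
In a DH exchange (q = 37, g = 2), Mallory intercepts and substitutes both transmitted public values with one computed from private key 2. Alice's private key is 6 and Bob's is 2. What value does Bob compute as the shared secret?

Bob receives Mallory's public value M = 2^2 mod 37 instead of the honest one.
2^1 ≡ 2 (mod 37)
2^2 = (2^1)^2 ≡ 2^2 = 4 ≡ 4 (mod 37)
So M = 4. Bob computes K = M^2 mod 37.
4^1 ≡ 4 (mod 37)
4^2 = (4^1)^2 ≡ 4^2 = 16 ≡ 16 (mod 37)

16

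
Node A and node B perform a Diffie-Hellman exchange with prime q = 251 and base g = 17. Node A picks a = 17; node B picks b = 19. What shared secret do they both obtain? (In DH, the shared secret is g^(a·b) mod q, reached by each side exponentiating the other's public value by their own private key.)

Node A sends A = g^a mod q = 17^17 mod 251.
17^1 ≡ 17 (mod 251)
17^2 = (17^1)^2 ≡ 17^2 = 289 ≡ 38 (mod 251)
17^4 = (17^2)^2 ≡ 38^2 = 1444 ≡ 189 (mod 251)
17^8 = (17^4)^2 ≡ 189^2 = 35721 ≡ 79 (mod 251)
17^16 = (17^8)^2 ≡ 79^2 = 6241 ≡ 217 (mod 251)
17^17 = 17^16 · 17^1 ≡ 217 · 17 ≡ 175 (mod 251).
So A = 175. Node B then computes K = A^b mod q = 175^19 mod 251.
175^1 ≡ 175 (mod 251)
175^2 = (175^1)^2 ≡ 175^2 = 30625 ≡ 3 (mod 251)
175^4 = (175^2)^2 ≡ 3^2 = 9 ≡ 9 (mod 251)
175^8 = (175^4)^2 ≡ 9^2 = 81 ≡ 81 (mod 251)
175^16 = (175^8)^2 ≡ 81^2 = 6561 ≡ 35 (mod 251)
175^19 = 175^16 · 175^2 · 175^1 ≡ 35 · 3 · 175 ≡ 52 (mod 251).

52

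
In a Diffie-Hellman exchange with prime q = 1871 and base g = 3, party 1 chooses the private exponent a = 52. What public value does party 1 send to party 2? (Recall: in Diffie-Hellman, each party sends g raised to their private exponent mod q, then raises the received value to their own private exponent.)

3

Public value = 3^52 mod 1871.
3^1 ≡ 3 (mod 1871)
3^2 = (3^1)^2 ≡ 3^2 = 9 ≡ 9 (mod 1871)
3^4 = (3^2)^2 ≡ 9^2 = 81 ≡ 81 (mod 1871)
3^8 = (3^4)^2 ≡ 81^2 = 6561 ≡ 948 (mod 1871)
3^16 = (3^8)^2 ≡ 948^2 = 898704 ≡ 624 (mod 1871)
3^32 = (3^16)^2 ≡ 624^2 = 389376 ≡ 208 (mod 1871)
3^52 = 3^32 · 3^16 · 3^4 ≡ 208 · 624 · 81 ≡ 3 (mod 1871).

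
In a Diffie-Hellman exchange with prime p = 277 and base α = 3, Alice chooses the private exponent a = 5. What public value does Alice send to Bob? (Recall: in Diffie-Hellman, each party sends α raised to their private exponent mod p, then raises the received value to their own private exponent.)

Public value = 3^5 mod 277.
3^1 ≡ 3 (mod 277)
3^2 = (3^1)^2 ≡ 3^2 = 9 ≡ 9 (mod 277)
3^4 = (3^2)^2 ≡ 9^2 = 81 ≡ 81 (mod 277)
3^5 = 3^4 · 3^1 ≡ 81 · 3 ≡ 243 (mod 277).

243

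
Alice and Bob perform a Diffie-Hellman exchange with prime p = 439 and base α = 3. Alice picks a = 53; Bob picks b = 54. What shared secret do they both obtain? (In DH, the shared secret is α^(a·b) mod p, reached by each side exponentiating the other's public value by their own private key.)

247

Bob sends B = α^b mod p = 3^54 mod 439.
3^1 ≡ 3 (mod 439)
3^2 = (3^1)^2 ≡ 3^2 = 9 ≡ 9 (mod 439)
3^4 = (3^2)^2 ≡ 9^2 = 81 ≡ 81 (mod 439)
3^8 = (3^4)^2 ≡ 81^2 = 6561 ≡ 415 (mod 439)
3^16 = (3^8)^2 ≡ 415^2 = 172225 ≡ 137 (mod 439)
3^32 = (3^16)^2 ≡ 137^2 = 18769 ≡ 331 (mod 439)
3^54 = 3^32 · 3^16 · 3^4 · 3^2 ≡ 331 · 137 · 81 · 9 ≡ 385 (mod 439).
So B = 385. Alice then computes K = B^a mod p = 385^53 mod 439.
385^1 ≡ 385 (mod 439)
385^2 = (385^1)^2 ≡ 385^2 = 148225 ≡ 282 (mod 439)
385^4 = (385^2)^2 ≡ 282^2 = 79524 ≡ 65 (mod 439)
385^8 = (385^4)^2 ≡ 65^2 = 4225 ≡ 274 (mod 439)
385^16 = (385^8)^2 ≡ 274^2 = 75076 ≡ 7 (mod 439)
385^32 = (385^16)^2 ≡ 7^2 = 49 ≡ 49 (mod 439)
385^53 = 385^32 · 385^16 · 385^4 · 385^1 ≡ 49 · 7 · 65 · 385 ≡ 247 (mod 439).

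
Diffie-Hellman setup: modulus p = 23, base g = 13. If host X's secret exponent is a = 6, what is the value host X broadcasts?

6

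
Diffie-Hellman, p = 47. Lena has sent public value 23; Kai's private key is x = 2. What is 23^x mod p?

12

Shared key K = 23^2 mod 47.
23^1 ≡ 23 (mod 47)
23^2 = (23^1)^2 ≡ 23^2 = 529 ≡ 12 (mod 47)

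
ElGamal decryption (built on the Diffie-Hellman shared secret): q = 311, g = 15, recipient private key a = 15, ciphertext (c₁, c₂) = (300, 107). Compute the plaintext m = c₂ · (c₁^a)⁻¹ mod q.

4

Shared mask s = c₁^a mod q = 300^15 mod 311.
300^1 ≡ 300 (mod 311)
300^2 = (300^1)^2 ≡ 300^2 = 90000 ≡ 121 (mod 311)
300^4 = (300^2)^2 ≡ 121^2 = 14641 ≡ 24 (mod 311)
300^8 = (300^4)^2 ≡ 24^2 = 576 ≡ 265 (mod 311)
300^15 = 300^8 · 300^4 · 300^2 · 300^1 ≡ 265 · 24 · 121 · 300 ≡ 260 (mod 311).
So s = 260; s⁻¹ ≡ 250 (mod 311).
m = c₂ · s⁻¹ mod 311 = 107 · 250 mod 311 = 4.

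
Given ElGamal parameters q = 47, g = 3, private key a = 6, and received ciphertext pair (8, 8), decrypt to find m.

Shared mask s = c₁^a mod q = 8^6 mod 47.
8^1 ≡ 8 (mod 47)
8^2 = (8^1)^2 ≡ 8^2 = 64 ≡ 17 (mod 47)
8^4 = (8^2)^2 ≡ 17^2 = 289 ≡ 7 (mod 47)
8^6 = 8^4 · 8^2 ≡ 7 · 17 ≡ 25 (mod 47).
So s = 25; s⁻¹ ≡ 32 (mod 47).
m = c₂ · s⁻¹ mod 47 = 8 · 32 mod 47 = 21.

21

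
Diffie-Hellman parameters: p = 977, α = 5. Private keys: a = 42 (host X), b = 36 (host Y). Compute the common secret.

476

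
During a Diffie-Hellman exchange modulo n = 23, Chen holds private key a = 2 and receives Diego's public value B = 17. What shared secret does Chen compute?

Shared key K = 17^2 mod 23.
17^1 ≡ 17 (mod 23)
17^2 = (17^1)^2 ≡ 17^2 = 289 ≡ 13 (mod 23)

13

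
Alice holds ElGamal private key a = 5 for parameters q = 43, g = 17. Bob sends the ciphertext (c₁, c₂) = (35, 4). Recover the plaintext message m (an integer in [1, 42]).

Shared mask s = c₁^a mod q = 35^5 mod 43.
35^1 ≡ 35 (mod 43)
35^2 = (35^1)^2 ≡ 35^2 = 1225 ≡ 21 (mod 43)
35^4 = (35^2)^2 ≡ 21^2 = 441 ≡ 11 (mod 43)
35^5 = 35^4 · 35^1 ≡ 11 · 35 ≡ 41 (mod 43).
So s = 41; s⁻¹ ≡ 21 (mod 43).
m = c₂ · s⁻¹ mod 43 = 4 · 21 mod 43 = 41.

41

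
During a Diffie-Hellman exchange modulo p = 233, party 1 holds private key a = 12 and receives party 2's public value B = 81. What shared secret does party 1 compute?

Shared key K = 81^12 mod 233.
81^1 ≡ 81 (mod 233)
81^2 = (81^1)^2 ≡ 81^2 = 6561 ≡ 37 (mod 233)
81^4 = (81^2)^2 ≡ 37^2 = 1369 ≡ 204 (mod 233)
81^8 = (81^4)^2 ≡ 204^2 = 41616 ≡ 142 (mod 233)
81^12 = 81^8 · 81^4 ≡ 142 · 204 ≡ 76 (mod 233).

76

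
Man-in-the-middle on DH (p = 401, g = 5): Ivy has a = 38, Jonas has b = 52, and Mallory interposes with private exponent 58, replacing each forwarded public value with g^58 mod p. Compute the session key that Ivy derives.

224

Ivy receives Mallory's public value M = 5^58 mod 401 instead of the honest one.
5^1 ≡ 5 (mod 401)
5^2 = (5^1)^2 ≡ 5^2 = 25 ≡ 25 (mod 401)
5^4 = (5^2)^2 ≡ 25^2 = 625 ≡ 224 (mod 401)
5^8 = (5^4)^2 ≡ 224^2 = 50176 ≡ 51 (mod 401)
5^16 = (5^8)^2 ≡ 51^2 = 2601 ≡ 195 (mod 401)
5^32 = (5^16)^2 ≡ 195^2 = 38025 ≡ 331 (mod 401)
5^58 = 5^32 · 5^16 · 5^8 · 5^2 ≡ 331 · 195 · 51 · 25 ≡ 51 (mod 401).
So M = 51. Ivy computes K = M^38 mod 401.
51^1 ≡ 51 (mod 401)
51^2 = (51^1)^2 ≡ 51^2 = 2601 ≡ 195 (mod 401)
51^4 = (51^2)^2 ≡ 195^2 = 38025 ≡ 331 (mod 401)
51^8 = (51^4)^2 ≡ 331^2 = 109561 ≡ 88 (mod 401)
51^16 = (51^8)^2 ≡ 88^2 = 7744 ≡ 125 (mod 401)
51^32 = (51^16)^2 ≡ 125^2 = 15625 ≡ 387 (mod 401)
51^38 = 51^32 · 51^4 · 51^2 ≡ 387 · 331 · 195 ≡ 224 (mod 401).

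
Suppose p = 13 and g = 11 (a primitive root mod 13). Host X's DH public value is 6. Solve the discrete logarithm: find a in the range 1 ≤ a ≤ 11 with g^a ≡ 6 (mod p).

11

Try successive powers of 11 modulo 13:
11^1 ≡ 11
11^2 ≡ 4
11^3 ≡ 5
11^4 ≡ 3
11^5 ≡ 7
11^6 ≡ 12
11^7 ≡ 2
11^8 ≡ 9
11^9 ≡ 8
11^10 ≡ 10
11^11 ≡ 6
Found: a = 11.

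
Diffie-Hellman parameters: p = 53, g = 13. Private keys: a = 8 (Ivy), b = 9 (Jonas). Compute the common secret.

Jonas sends B = g^b mod p = 13^9 mod 53.
13^1 ≡ 13 (mod 53)
13^2 = (13^1)^2 ≡ 13^2 = 169 ≡ 10 (mod 53)
13^4 = (13^2)^2 ≡ 10^2 = 100 ≡ 47 (mod 53)
13^8 = (13^4)^2 ≡ 47^2 = 2209 ≡ 36 (mod 53)
13^9 = 13^8 · 13^1 ≡ 36 · 13 ≡ 44 (mod 53).
So B = 44. Ivy then computes K = B^a mod p = 44^8 mod 53.
44^1 ≡ 44 (mod 53)
44^2 = (44^1)^2 ≡ 44^2 = 1936 ≡ 28 (mod 53)
44^4 = (44^2)^2 ≡ 28^2 = 784 ≡ 42 (mod 53)
44^8 = (44^4)^2 ≡ 42^2 = 1764 ≡ 15 (mod 53)

15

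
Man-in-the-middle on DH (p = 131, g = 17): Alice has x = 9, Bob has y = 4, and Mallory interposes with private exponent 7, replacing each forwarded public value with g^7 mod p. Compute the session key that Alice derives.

97

Alice receives Mallory's public value M = 17^7 mod 131 instead of the honest one.
17^1 ≡ 17 (mod 131)
17^2 = (17^1)^2 ≡ 17^2 = 289 ≡ 27 (mod 131)
17^4 = (17^2)^2 ≡ 27^2 = 729 ≡ 74 (mod 131)
17^7 = 17^4 · 17^2 · 17^1 ≡ 74 · 27 · 17 ≡ 37 (mod 131).
So M = 37. Alice computes K = M^9 mod 131.
37^1 ≡ 37 (mod 131)
37^2 = (37^1)^2 ≡ 37^2 = 1369 ≡ 59 (mod 131)
37^4 = (37^2)^2 ≡ 59^2 = 3481 ≡ 75 (mod 131)
37^8 = (37^4)^2 ≡ 75^2 = 5625 ≡ 123 (mod 131)
37^9 = 37^8 · 37^1 ≡ 123 · 37 ≡ 97 (mod 131).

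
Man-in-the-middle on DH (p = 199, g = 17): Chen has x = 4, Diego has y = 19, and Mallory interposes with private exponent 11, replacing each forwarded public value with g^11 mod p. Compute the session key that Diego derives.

Diego receives Mallory's public value M = 17^11 mod 199 instead of the honest one.
17^1 ≡ 17 (mod 199)
17^2 = (17^1)^2 ≡ 17^2 = 289 ≡ 90 (mod 199)
17^4 = (17^2)^2 ≡ 90^2 = 8100 ≡ 140 (mod 199)
17^8 = (17^4)^2 ≡ 140^2 = 19600 ≡ 98 (mod 199)
17^11 = 17^8 · 17^2 · 17^1 ≡ 98 · 90 · 17 ≡ 93 (mod 199).
So M = 93. Diego computes K = M^19 mod 199.
93^1 ≡ 93 (mod 199)
93^2 = (93^1)^2 ≡ 93^2 = 8649 ≡ 92 (mod 199)
93^4 = (93^2)^2 ≡ 92^2 = 8464 ≡ 106 (mod 199)
93^8 = (93^4)^2 ≡ 106^2 = 11236 ≡ 92 (mod 199)
93^16 = (93^8)^2 ≡ 92^2 = 8464 ≡ 106 (mod 199)
93^19 = 93^16 · 93^2 · 93^1 ≡ 106 · 92 · 93 ≡ 93 (mod 199).

93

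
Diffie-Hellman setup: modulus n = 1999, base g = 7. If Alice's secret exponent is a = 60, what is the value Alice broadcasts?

Public value = 7^60 (mod 1999).
7^1 ≡ 7 (mod 1999)
7^2 = (7^1)^2 ≡ 7^2 = 49 ≡ 49 (mod 1999)
7^4 = (7^2)^2 ≡ 49^2 = 2401 ≡ 402 (mod 1999)
7^8 = (7^4)^2 ≡ 402^2 = 161604 ≡ 1684 (mod 1999)
7^16 = (7^8)^2 ≡ 1684^2 = 2835856 ≡ 1274 (mod 1999)
7^32 = (7^16)^2 ≡ 1274^2 = 1623076 ≡ 1887 (mod 1999)
7^60 = 7^32 · 7^16 · 7^8 · 7^4 ≡ 1887 · 1274 · 1684 · 402 ≡ 250 (mod 1999).

250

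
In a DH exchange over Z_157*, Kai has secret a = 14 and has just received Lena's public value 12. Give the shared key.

144

Shared key K = 12^14 mod 157.
12^1 ≡ 12 (mod 157)
12^2 = (12^1)^2 ≡ 12^2 = 144 ≡ 144 (mod 157)
12^4 = (12^2)^2 ≡ 144^2 = 20736 ≡ 12 (mod 157)
12^8 = (12^4)^2 ≡ 12^2 = 144 ≡ 144 (mod 157)
12^14 = 12^8 · 12^4 · 12^2 ≡ 144 · 12 · 144 ≡ 144 (mod 157).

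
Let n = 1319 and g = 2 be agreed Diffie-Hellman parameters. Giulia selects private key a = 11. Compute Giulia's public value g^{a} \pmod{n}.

729

Public value = 2^{11} \pmod{1319}.
2^1 ≡ 2 (mod 1319)
2^2 = (2^1)^2 ≡ 2^2 = 4 ≡ 4 (mod 1319)
2^4 = (2^2)^2 ≡ 4^2 = 16 ≡ 16 (mod 1319)
2^8 = (2^4)^2 ≡ 16^2 = 256 ≡ 256 (mod 1319)
2^11 = 2^8 · 2^2 · 2^1 ≡ 256 · 4 · 2 ≡ 729 (mod 1319).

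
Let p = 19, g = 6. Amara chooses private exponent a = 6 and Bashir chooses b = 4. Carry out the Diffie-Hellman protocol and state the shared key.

11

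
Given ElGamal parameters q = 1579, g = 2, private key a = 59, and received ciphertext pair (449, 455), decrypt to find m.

1338

Shared mask s = c₁^a mod q = 449^59 mod 1579.
449^1 ≡ 449 (mod 1579)
449^2 = (449^1)^2 ≡ 449^2 = 201601 ≡ 1068 (mod 1579)
449^4 = (449^2)^2 ≡ 1068^2 = 1140624 ≡ 586 (mod 1579)
449^8 = (449^4)^2 ≡ 586^2 = 343396 ≡ 753 (mod 1579)
449^16 = (449^8)^2 ≡ 753^2 = 567009 ≡ 148 (mod 1579)
449^32 = (449^16)^2 ≡ 148^2 = 21904 ≡ 1377 (mod 1579)
449^59 = 449^32 · 449^16 · 449^8 · 449^2 · 449^1 ≡ 1377 · 148 · 753 · 1068 · 449 ≡ 1184 (mod 1579).
So s = 1184; s⁻¹ ≡ 1575 (mod 1579).
m = c₂ · s⁻¹ mod 1579 = 455 · 1575 mod 1579 = 1338.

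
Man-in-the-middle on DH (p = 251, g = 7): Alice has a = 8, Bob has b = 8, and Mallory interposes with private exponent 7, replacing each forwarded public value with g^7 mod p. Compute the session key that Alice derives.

Alice receives Mallory's public value M = 7^7 mod 251 instead of the honest one.
7^1 ≡ 7 (mod 251)
7^2 = (7^1)^2 ≡ 7^2 = 49 ≡ 49 (mod 251)
7^4 = (7^2)^2 ≡ 49^2 = 2401 ≡ 142 (mod 251)
7^7 = 7^4 · 7^2 · 7^1 ≡ 142 · 49 · 7 ≡ 12 (mod 251).
So M = 12. Alice computes K = M^8 mod 251.
12^1 ≡ 12 (mod 251)
12^2 = (12^1)^2 ≡ 12^2 = 144 ≡ 144 (mod 251)
12^4 = (12^2)^2 ≡ 144^2 = 20736 ≡ 154 (mod 251)
12^8 = (12^4)^2 ≡ 154^2 = 23716 ≡ 122 (mod 251)

122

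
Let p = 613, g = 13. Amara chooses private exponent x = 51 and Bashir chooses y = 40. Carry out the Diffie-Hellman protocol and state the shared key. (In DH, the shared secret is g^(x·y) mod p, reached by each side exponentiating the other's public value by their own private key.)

65

Bashir sends B = g^y mod p = 13^40 mod 613.
13^1 ≡ 13 (mod 613)
13^2 = (13^1)^2 ≡ 13^2 = 169 ≡ 169 (mod 613)
13^4 = (13^2)^2 ≡ 169^2 = 28561 ≡ 363 (mod 613)
13^8 = (13^4)^2 ≡ 363^2 = 131769 ≡ 587 (mod 613)
13^16 = (13^8)^2 ≡ 587^2 = 344569 ≡ 63 (mod 613)
13^32 = (13^16)^2 ≡ 63^2 = 3969 ≡ 291 (mod 613)
13^40 = 13^32 · 13^8 ≡ 291 · 587 ≡ 403 (mod 613).
So B = 403. Amara then computes K = B^x mod p = 403^51 mod 613.
403^1 ≡ 403 (mod 613)
403^2 = (403^1)^2 ≡ 403^2 = 162409 ≡ 577 (mod 613)
403^4 = (403^2)^2 ≡ 577^2 = 332929 ≡ 70 (mod 613)
403^8 = (403^4)^2 ≡ 70^2 = 4900 ≡ 609 (mod 613)
403^16 = (403^8)^2 ≡ 609^2 = 370881 ≡ 16 (mod 613)
403^32 = (403^16)^2 ≡ 16^2 = 256 ≡ 256 (mod 613)
403^51 = 403^32 · 403^16 · 403^2 · 403^1 ≡ 256 · 16 · 577 · 403 ≡ 65 (mod 613).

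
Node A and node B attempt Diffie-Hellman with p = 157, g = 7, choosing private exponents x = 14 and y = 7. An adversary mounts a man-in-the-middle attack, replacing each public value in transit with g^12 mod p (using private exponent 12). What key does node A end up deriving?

153

Node A receives an adversary's public value M = 7^12 mod 157 instead of the honest one.
7^1 ≡ 7 (mod 157)
7^2 = (7^1)^2 ≡ 7^2 = 49 ≡ 49 (mod 157)
7^4 = (7^2)^2 ≡ 49^2 = 2401 ≡ 46 (mod 157)
7^8 = (7^4)^2 ≡ 46^2 = 2116 ≡ 75 (mod 157)
7^12 = 7^8 · 7^4 ≡ 75 · 46 ≡ 153 (mod 157).
So M = 153. Node A computes K = M^14 mod 157.
153^1 ≡ 153 (mod 157)
153^2 = (153^1)^2 ≡ 153^2 = 23409 ≡ 16 (mod 157)
153^4 = (153^2)^2 ≡ 16^2 = 256 ≡ 99 (mod 157)
153^8 = (153^4)^2 ≡ 99^2 = 9801 ≡ 67 (mod 157)
153^14 = 153^8 · 153^4 · 153^2 ≡ 67 · 99 · 16 ≡ 153 (mod 157).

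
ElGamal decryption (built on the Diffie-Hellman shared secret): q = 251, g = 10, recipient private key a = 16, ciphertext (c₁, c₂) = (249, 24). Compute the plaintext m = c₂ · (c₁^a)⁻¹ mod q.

Shared mask s = c₁^a mod q = 249^16 mod 251.
249^1 ≡ 249 (mod 251)
249^2 = (249^1)^2 ≡ 249^2 = 62001 ≡ 4 (mod 251)
249^4 = (249^2)^2 ≡ 4^2 = 16 ≡ 16 (mod 251)
249^8 = (249^4)^2 ≡ 16^2 = 256 ≡ 5 (mod 251)
249^16 = (249^8)^2 ≡ 5^2 = 25 ≡ 25 (mod 251)
So s = 25; s⁻¹ ≡ 241 (mod 251).
m = c₂ · s⁻¹ mod 251 = 24 · 241 mod 251 = 11.

11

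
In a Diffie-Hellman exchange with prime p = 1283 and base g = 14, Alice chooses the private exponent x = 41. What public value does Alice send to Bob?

Public value = 14^41 mod 1283.
14^1 ≡ 14 (mod 1283)
14^2 = (14^1)^2 ≡ 14^2 = 196 ≡ 196 (mod 1283)
14^4 = (14^2)^2 ≡ 196^2 = 38416 ≡ 1209 (mod 1283)
14^8 = (14^4)^2 ≡ 1209^2 = 1461681 ≡ 344 (mod 1283)
14^16 = (14^8)^2 ≡ 344^2 = 118336 ≡ 300 (mod 1283)
14^32 = (14^16)^2 ≡ 300^2 = 90000 ≡ 190 (mod 1283)
14^41 = 14^32 · 14^8 · 14^1 ≡ 190 · 344 · 14 ≡ 261 (mod 1283).

261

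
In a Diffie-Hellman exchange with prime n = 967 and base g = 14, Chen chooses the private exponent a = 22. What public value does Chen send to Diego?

Public value = 14^22 (mod 967).
14^1 ≡ 14 (mod 967)
14^2 = (14^1)^2 ≡ 14^2 = 196 ≡ 196 (mod 967)
14^4 = (14^2)^2 ≡ 196^2 = 38416 ≡ 703 (mod 967)
14^8 = (14^4)^2 ≡ 703^2 = 494209 ≡ 72 (mod 967)
14^16 = (14^8)^2 ≡ 72^2 = 5184 ≡ 349 (mod 967)
14^22 = 14^16 · 14^4 · 14^2 ≡ 349 · 703 · 196 ≡ 69 (mod 967).

69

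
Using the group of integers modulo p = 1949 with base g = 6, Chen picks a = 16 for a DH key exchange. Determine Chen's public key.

Public value = 6^16 (mod 1949).
6^1 ≡ 6 (mod 1949)
6^2 = (6^1)^2 ≡ 6^2 = 36 ≡ 36 (mod 1949)
6^4 = (6^2)^2 ≡ 36^2 = 1296 ≡ 1296 (mod 1949)
6^8 = (6^4)^2 ≡ 1296^2 = 1679616 ≡ 1527 (mod 1949)
6^16 = (6^8)^2 ≡ 1527^2 = 2331729 ≡ 725 (mod 1949)

725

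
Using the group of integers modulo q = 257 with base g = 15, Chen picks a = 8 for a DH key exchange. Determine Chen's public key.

Public value = 15^8 mod 257.
15^1 ≡ 15 (mod 257)
15^2 = (15^1)^2 ≡ 15^2 = 225 ≡ 225 (mod 257)
15^4 = (15^2)^2 ≡ 225^2 = 50625 ≡ 253 (mod 257)
15^8 = (15^4)^2 ≡ 253^2 = 64009 ≡ 16 (mod 257)

16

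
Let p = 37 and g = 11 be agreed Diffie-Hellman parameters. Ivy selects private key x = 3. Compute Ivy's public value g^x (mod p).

36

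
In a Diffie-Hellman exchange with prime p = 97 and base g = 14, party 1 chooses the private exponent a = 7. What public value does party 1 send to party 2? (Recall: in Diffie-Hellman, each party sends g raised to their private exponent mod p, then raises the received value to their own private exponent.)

15

Public value = 14^7 (mod 97).
14^1 ≡ 14 (mod 97)
14^2 = (14^1)^2 ≡ 14^2 = 196 ≡ 2 (mod 97)
14^4 = (14^2)^2 ≡ 2^2 = 4 ≡ 4 (mod 97)
14^7 = 14^4 · 14^2 · 14^1 ≡ 4 · 2 · 14 ≡ 15 (mod 97).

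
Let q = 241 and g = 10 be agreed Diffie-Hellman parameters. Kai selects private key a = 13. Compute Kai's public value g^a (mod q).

147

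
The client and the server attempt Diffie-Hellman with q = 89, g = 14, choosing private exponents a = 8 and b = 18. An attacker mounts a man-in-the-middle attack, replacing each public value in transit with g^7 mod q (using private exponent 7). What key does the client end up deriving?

16

The client receives an attacker's public value M = 14^7 mod 89 instead of the honest one.
14^1 ≡ 14 (mod 89)
14^2 = (14^1)^2 ≡ 14^2 = 196 ≡ 18 (mod 89)
14^4 = (14^2)^2 ≡ 18^2 = 324 ≡ 57 (mod 89)
14^7 = 14^4 · 14^2 · 14^1 ≡ 57 · 18 · 14 ≡ 35 (mod 89).
So M = 35. The client computes K = M^8 mod 89.
35^1 ≡ 35 (mod 89)
35^2 = (35^1)^2 ≡ 35^2 = 1225 ≡ 68 (mod 89)
35^4 = (35^2)^2 ≡ 68^2 = 4624 ≡ 85 (mod 89)
35^8 = (35^4)^2 ≡ 85^2 = 7225 ≡ 16 (mod 89)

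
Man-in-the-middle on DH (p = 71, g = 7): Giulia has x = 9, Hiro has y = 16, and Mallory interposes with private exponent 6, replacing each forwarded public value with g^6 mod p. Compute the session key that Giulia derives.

Giulia receives Mallory's public value M = 7^6 mod 71 instead of the honest one.
7^1 ≡ 7 (mod 71)
7^2 = (7^1)^2 ≡ 7^2 = 49 ≡ 49 (mod 71)
7^4 = (7^2)^2 ≡ 49^2 = 2401 ≡ 58 (mod 71)
7^6 = 7^4 · 7^2 ≡ 58 · 49 ≡ 2 (mod 71).
So M = 2. Giulia computes K = M^9 mod 71.
2^1 ≡ 2 (mod 71)
2^2 = (2^1)^2 ≡ 2^2 = 4 ≡ 4 (mod 71)
2^4 = (2^2)^2 ≡ 4^2 = 16 ≡ 16 (mod 71)
2^8 = (2^4)^2 ≡ 16^2 = 256 ≡ 43 (mod 71)
2^9 = 2^8 · 2^1 ≡ 43 · 2 ≡ 15 (mod 71).

15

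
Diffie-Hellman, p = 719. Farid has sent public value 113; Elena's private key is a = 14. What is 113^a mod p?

35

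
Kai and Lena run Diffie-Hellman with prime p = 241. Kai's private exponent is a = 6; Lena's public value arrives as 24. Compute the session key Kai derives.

98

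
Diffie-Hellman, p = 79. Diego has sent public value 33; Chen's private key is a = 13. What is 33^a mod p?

Shared key K = 33^13 mod 79.
33^1 ≡ 33 (mod 79)
33^2 = (33^1)^2 ≡ 33^2 = 1089 ≡ 62 (mod 79)
33^4 = (33^2)^2 ≡ 62^2 = 3844 ≡ 52 (mod 79)
33^8 = (33^4)^2 ≡ 52^2 = 2704 ≡ 18 (mod 79)
33^13 = 33^8 · 33^4 · 33^1 ≡ 18 · 52 · 33 ≡ 78 (mod 79).

78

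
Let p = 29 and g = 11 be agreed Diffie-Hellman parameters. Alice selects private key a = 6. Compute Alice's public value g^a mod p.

Public value = 11^6 mod 29.
11^1 ≡ 11 (mod 29)
11^2 = (11^1)^2 ≡ 11^2 = 121 ≡ 5 (mod 29)
11^4 = (11^2)^2 ≡ 5^2 = 25 ≡ 25 (mod 29)
11^6 = 11^4 · 11^2 ≡ 25 · 5 ≡ 9 (mod 29).

9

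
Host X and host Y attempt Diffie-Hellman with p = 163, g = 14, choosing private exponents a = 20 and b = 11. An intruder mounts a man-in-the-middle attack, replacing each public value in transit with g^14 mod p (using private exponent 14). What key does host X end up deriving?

Host X receives an intruder's public value M = 14^14 mod 163 instead of the honest one.
14^1 ≡ 14 (mod 163)
14^2 = (14^1)^2 ≡ 14^2 = 196 ≡ 33 (mod 163)
14^4 = (14^2)^2 ≡ 33^2 = 1089 ≡ 111 (mod 163)
14^8 = (14^4)^2 ≡ 111^2 = 12321 ≡ 96 (mod 163)
14^14 = 14^8 · 14^4 · 14^2 ≡ 96 · 111 · 33 ≡ 57 (mod 163).
So M = 57. Host X computes K = M^20 mod 163.
57^1 ≡ 57 (mod 163)
57^2 = (57^1)^2 ≡ 57^2 = 3249 ≡ 152 (mod 163)
57^4 = (57^2)^2 ≡ 152^2 = 23104 ≡ 121 (mod 163)
57^8 = (57^4)^2 ≡ 121^2 = 14641 ≡ 134 (mod 163)
57^16 = (57^8)^2 ≡ 134^2 = 17956 ≡ 26 (mod 163)
57^20 = 57^16 · 57^4 ≡ 26 · 121 ≡ 49 (mod 163).

49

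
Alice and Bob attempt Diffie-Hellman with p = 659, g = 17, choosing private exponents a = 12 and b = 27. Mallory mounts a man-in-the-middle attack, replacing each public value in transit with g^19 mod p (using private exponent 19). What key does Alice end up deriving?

241

Alice receives Mallory's public value M = 17^19 mod 659 instead of the honest one.
17^1 ≡ 17 (mod 659)
17^2 = (17^1)^2 ≡ 17^2 = 289 ≡ 289 (mod 659)
17^4 = (17^2)^2 ≡ 289^2 = 83521 ≡ 487 (mod 659)
17^8 = (17^4)^2 ≡ 487^2 = 237169 ≡ 588 (mod 659)
17^16 = (17^8)^2 ≡ 588^2 = 345744 ≡ 428 (mod 659)
17^19 = 17^16 · 17^2 · 17^1 ≡ 428 · 289 · 17 ≡ 554 (mod 659).
So M = 554. Alice computes K = M^12 mod 659.
554^1 ≡ 554 (mod 659)
554^2 = (554^1)^2 ≡ 554^2 = 306916 ≡ 481 (mod 659)
554^4 = (554^2)^2 ≡ 481^2 = 231361 ≡ 52 (mod 659)
554^8 = (554^4)^2 ≡ 52^2 = 2704 ≡ 68 (mod 659)
554^12 = 554^8 · 554^4 ≡ 68 · 52 ≡ 241 (mod 659).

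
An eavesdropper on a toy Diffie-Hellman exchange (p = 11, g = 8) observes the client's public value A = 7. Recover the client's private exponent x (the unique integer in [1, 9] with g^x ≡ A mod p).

Try successive powers of 8 modulo 11:
8^1 ≡ 8
8^2 ≡ 9
8^3 ≡ 6
8^4 ≡ 4
8^5 ≡ 10
8^6 ≡ 3
8^7 ≡ 2
8^8 ≡ 5
8^9 ≡ 7
Found: x = 9.

9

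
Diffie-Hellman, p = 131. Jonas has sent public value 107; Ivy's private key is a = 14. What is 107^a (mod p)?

Shared key K = 107^14 mod 131.
107^1 ≡ 107 (mod 131)
107^2 = (107^1)^2 ≡ 107^2 = 11449 ≡ 52 (mod 131)
107^4 = (107^2)^2 ≡ 52^2 = 2704 ≡ 84 (mod 131)
107^8 = (107^4)^2 ≡ 84^2 = 7056 ≡ 113 (mod 131)
107^14 = 107^8 · 107^4 · 107^2 ≡ 113 · 84 · 52 ≡ 107 (mod 131).

107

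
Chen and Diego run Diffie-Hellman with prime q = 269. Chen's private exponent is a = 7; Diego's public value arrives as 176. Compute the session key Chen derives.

Shared key K = 176^7 mod 269.
176^1 ≡ 176 (mod 269)
176^2 = (176^1)^2 ≡ 176^2 = 30976 ≡ 41 (mod 269)
176^4 = (176^2)^2 ≡ 41^2 = 1681 ≡ 67 (mod 269)
176^7 = 176^4 · 176^2 · 176^1 ≡ 67 · 41 · 176 ≡ 79 (mod 269).

79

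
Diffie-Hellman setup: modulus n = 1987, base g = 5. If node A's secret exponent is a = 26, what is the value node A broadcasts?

1088

Public value = 5^26 (mod 1987).
5^1 ≡ 5 (mod 1987)
5^2 = (5^1)^2 ≡ 5^2 = 25 ≡ 25 (mod 1987)
5^4 = (5^2)^2 ≡ 25^2 = 625 ≡ 625 (mod 1987)
5^8 = (5^4)^2 ≡ 625^2 = 390625 ≡ 1173 (mod 1987)
5^16 = (5^8)^2 ≡ 1173^2 = 1375929 ≡ 925 (mod 1987)
5^26 = 5^16 · 5^8 · 5^2 ≡ 925 · 1173 · 25 ≡ 1088 (mod 1987).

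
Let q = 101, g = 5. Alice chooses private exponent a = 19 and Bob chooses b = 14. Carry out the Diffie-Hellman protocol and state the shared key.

31

Bob sends B = g^b mod q = 5^14 mod 101.
5^1 ≡ 5 (mod 101)
5^2 = (5^1)^2 ≡ 5^2 = 25 ≡ 25 (mod 101)
5^4 = (5^2)^2 ≡ 25^2 = 625 ≡ 19 (mod 101)
5^8 = (5^4)^2 ≡ 19^2 = 361 ≡ 58 (mod 101)
5^14 = 5^8 · 5^4 · 5^2 ≡ 58 · 19 · 25 ≡ 78 (mod 101).
So B = 78. Alice then computes K = B^a mod q = 78^19 mod 101.
78^1 ≡ 78 (mod 101)
78^2 = (78^1)^2 ≡ 78^2 = 6084 ≡ 24 (mod 101)
78^4 = (78^2)^2 ≡ 24^2 = 576 ≡ 71 (mod 101)
78^8 = (78^4)^2 ≡ 71^2 = 5041 ≡ 92 (mod 101)
78^16 = (78^8)^2 ≡ 92^2 = 8464 ≡ 81 (mod 101)
78^19 = 78^16 · 78^2 · 78^1 ≡ 81 · 24 · 78 ≡ 31 (mod 101).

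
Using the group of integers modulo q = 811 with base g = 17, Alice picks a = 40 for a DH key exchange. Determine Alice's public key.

Public value = 17^40 mod 811.
17^1 ≡ 17 (mod 811)
17^2 = (17^1)^2 ≡ 17^2 = 289 ≡ 289 (mod 811)
17^4 = (17^2)^2 ≡ 289^2 = 83521 ≡ 799 (mod 811)
17^8 = (17^4)^2 ≡ 799^2 = 638401 ≡ 144 (mod 811)
17^16 = (17^8)^2 ≡ 144^2 = 20736 ≡ 461 (mod 811)
17^32 = (17^16)^2 ≡ 461^2 = 212521 ≡ 39 (mod 811)
17^40 = 17^32 · 17^8 ≡ 39 · 144 ≡ 750 (mod 811).

750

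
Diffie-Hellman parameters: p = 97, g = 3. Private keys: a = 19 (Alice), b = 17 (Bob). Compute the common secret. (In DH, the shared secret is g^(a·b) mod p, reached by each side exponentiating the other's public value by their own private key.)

Bob sends B = g^b mod p = 3^17 mod 97.
3^1 ≡ 3 (mod 97)
3^2 = (3^1)^2 ≡ 3^2 = 9 ≡ 9 (mod 97)
3^4 = (3^2)^2 ≡ 9^2 = 81 ≡ 81 (mod 97)
3^8 = (3^4)^2 ≡ 81^2 = 6561 ≡ 62 (mod 97)
3^16 = (3^8)^2 ≡ 62^2 = 3844 ≡ 61 (mod 97)
3^17 = 3^16 · 3^1 ≡ 61 · 3 ≡ 86 (mod 97).
So B = 86. Alice then computes K = B^a mod p = 86^19 mod 97.
86^1 ≡ 86 (mod 97)
86^2 = (86^1)^2 ≡ 86^2 = 7396 ≡ 24 (mod 97)
86^4 = (86^2)^2 ≡ 24^2 = 576 ≡ 91 (mod 97)
86^8 = (86^4)^2 ≡ 91^2 = 8281 ≡ 36 (mod 97)
86^16 = (86^8)^2 ≡ 36^2 = 1296 ≡ 35 (mod 97)
86^19 = 86^16 · 86^2 · 86^1 ≡ 35 · 24 · 86 ≡ 72 (mod 97).

72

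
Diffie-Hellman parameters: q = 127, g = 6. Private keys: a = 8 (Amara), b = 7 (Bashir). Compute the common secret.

Amara sends A = g^a mod q = 6^8 mod 127.
6^1 ≡ 6 (mod 127)
6^2 = (6^1)^2 ≡ 6^2 = 36 ≡ 36 (mod 127)
6^4 = (6^2)^2 ≡ 36^2 = 1296 ≡ 26 (mod 127)
6^8 = (6^4)^2 ≡ 26^2 = 676 ≡ 41 (mod 127)
So A = 41. Bashir then computes K = A^b mod q = 41^7 mod 127.
41^1 ≡ 41 (mod 127)
41^2 = (41^1)^2 ≡ 41^2 = 1681 ≡ 30 (mod 127)
41^4 = (41^2)^2 ≡ 30^2 = 900 ≡ 11 (mod 127)
41^7 = 41^4 · 41^2 · 41^1 ≡ 11 · 30 · 41 ≡ 68 (mod 127).

68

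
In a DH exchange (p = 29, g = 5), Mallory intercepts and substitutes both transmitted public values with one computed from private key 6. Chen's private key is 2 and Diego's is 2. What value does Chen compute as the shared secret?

7

Chen receives Mallory's public value M = 5^6 mod 29 instead of the honest one.
5^1 ≡ 5 (mod 29)
5^2 = (5^1)^2 ≡ 5^2 = 25 ≡ 25 (mod 29)
5^4 = (5^2)^2 ≡ 25^2 = 625 ≡ 16 (mod 29)
5^6 = 5^4 · 5^2 ≡ 16 · 25 ≡ 23 (mod 29).
So M = 23. Chen computes K = M^2 mod 29.
23^1 ≡ 23 (mod 29)
23^2 = (23^1)^2 ≡ 23^2 = 529 ≡ 7 (mod 29)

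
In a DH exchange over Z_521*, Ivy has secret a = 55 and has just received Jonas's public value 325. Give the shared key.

Shared key K = 325^55 mod 521.
325^1 ≡ 325 (mod 521)
325^2 = (325^1)^2 ≡ 325^2 = 105625 ≡ 383 (mod 521)
325^4 = (325^2)^2 ≡ 383^2 = 146689 ≡ 288 (mod 521)
325^8 = (325^4)^2 ≡ 288^2 = 82944 ≡ 105 (mod 521)
325^16 = (325^8)^2 ≡ 105^2 = 11025 ≡ 84 (mod 521)
325^32 = (325^16)^2 ≡ 84^2 = 7056 ≡ 283 (mod 521)
325^55 = 325^32 · 325^16 · 325^4 · 325^2 · 325^1 ≡ 283 · 84 · 288 · 383 · 325 ≡ 290 (mod 521).

290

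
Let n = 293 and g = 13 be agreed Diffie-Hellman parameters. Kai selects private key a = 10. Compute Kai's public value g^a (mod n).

Public value = 13^10 (mod 293).
13^1 ≡ 13 (mod 293)
13^2 = (13^1)^2 ≡ 13^2 = 169 ≡ 169 (mod 293)
13^4 = (13^2)^2 ≡ 169^2 = 28561 ≡ 140 (mod 293)
13^8 = (13^4)^2 ≡ 140^2 = 19600 ≡ 262 (mod 293)
13^10 = 13^8 · 13^2 ≡ 262 · 169 ≡ 35 (mod 293).

35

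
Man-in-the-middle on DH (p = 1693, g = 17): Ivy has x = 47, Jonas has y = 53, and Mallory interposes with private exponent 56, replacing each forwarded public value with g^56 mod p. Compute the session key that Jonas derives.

1117

Jonas receives Mallory's public value M = 17^56 mod 1693 instead of the honest one.
17^1 ≡ 17 (mod 1693)
17^2 = (17^1)^2 ≡ 17^2 = 289 ≡ 289 (mod 1693)
17^4 = (17^2)^2 ≡ 289^2 = 83521 ≡ 564 (mod 1693)
17^8 = (17^4)^2 ≡ 564^2 = 318096 ≡ 1505 (mod 1693)
17^16 = (17^8)^2 ≡ 1505^2 = 2265025 ≡ 1484 (mod 1693)
17^32 = (17^16)^2 ≡ 1484^2 = 2202256 ≡ 1356 (mod 1693)
17^56 = 17^32 · 17^16 · 17^8 ≡ 1356 · 1484 · 1505 ≡ 1242 (mod 1693).
So M = 1242. Jonas computes K = M^53 mod 1693.
1242^1 ≡ 1242 (mod 1693)
1242^2 = (1242^1)^2 ≡ 1242^2 = 1542564 ≡ 241 (mod 1693)
1242^4 = (1242^2)^2 ≡ 241^2 = 58081 ≡ 519 (mod 1693)
1242^8 = (1242^4)^2 ≡ 519^2 = 269361 ≡ 174 (mod 1693)
1242^16 = (1242^8)^2 ≡ 174^2 = 30276 ≡ 1495 (mod 1693)
1242^32 = (1242^16)^2 ≡ 1495^2 = 2235025 ≡ 265 (mod 1693)
1242^53 = 1242^32 · 1242^16 · 1242^4 · 1242^1 ≡ 265 · 1495 · 519 · 1242 ≡ 1117 (mod 1693).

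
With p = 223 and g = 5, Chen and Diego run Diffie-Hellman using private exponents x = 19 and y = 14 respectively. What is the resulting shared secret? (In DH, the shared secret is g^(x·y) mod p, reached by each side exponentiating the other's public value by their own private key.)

101

Chen sends A = g^x mod p = 5^19 mod 223.
5^1 ≡ 5 (mod 223)
5^2 = (5^1)^2 ≡ 5^2 = 25 ≡ 25 (mod 223)
5^4 = (5^2)^2 ≡ 25^2 = 625 ≡ 179 (mod 223)
5^8 = (5^4)^2 ≡ 179^2 = 32041 ≡ 152 (mod 223)
5^16 = (5^8)^2 ≡ 152^2 = 23104 ≡ 135 (mod 223)
5^19 = 5^16 · 5^2 · 5^1 ≡ 135 · 25 · 5 ≡ 150 (mod 223).
So A = 150. Diego then computes K = A^y mod p = 150^14 mod 223.
150^1 ≡ 150 (mod 223)
150^2 = (150^1)^2 ≡ 150^2 = 22500 ≡ 200 (mod 223)
150^4 = (150^2)^2 ≡ 200^2 = 40000 ≡ 83 (mod 223)
150^8 = (150^4)^2 ≡ 83^2 = 6889 ≡ 199 (mod 223)
150^14 = 150^8 · 150^4 · 150^2 ≡ 199 · 83 · 200 ≡ 101 (mod 223).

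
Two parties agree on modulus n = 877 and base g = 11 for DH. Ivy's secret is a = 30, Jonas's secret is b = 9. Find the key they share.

Jonas sends B = g^b mod n = 11^9 mod 877.
11^1 ≡ 11 (mod 877)
11^2 = (11^1)^2 ≡ 11^2 = 121 ≡ 121 (mod 877)
11^4 = (11^2)^2 ≡ 121^2 = 14641 ≡ 609 (mod 877)
11^8 = (11^4)^2 ≡ 609^2 = 370881 ≡ 787 (mod 877)
11^9 = 11^8 · 11^1 ≡ 787 · 11 ≡ 764 (mod 877).
So B = 764. Ivy then computes K = B^a mod n = 764^30 mod 877.
764^1 ≡ 764 (mod 877)
764^2 = (764^1)^2 ≡ 764^2 = 583696 ≡ 491 (mod 877)
764^4 = (764^2)^2 ≡ 491^2 = 241081 ≡ 783 (mod 877)
764^8 = (764^4)^2 ≡ 783^2 = 613089 ≡ 66 (mod 877)
764^16 = (764^8)^2 ≡ 66^2 = 4356 ≡ 848 (mod 877)
764^30 = 764^16 · 764^8 · 764^4 · 764^2 ≡ 848 · 66 · 783 · 491 ≡ 300 (mod 877).

300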